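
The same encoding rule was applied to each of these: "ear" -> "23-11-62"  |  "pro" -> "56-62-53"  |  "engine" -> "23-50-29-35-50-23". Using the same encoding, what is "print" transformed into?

56-62-35-50-68

e(#5)→23 and a(#1)→11: differences scale by 3, so n = 3·pos + 8. Each letter becomes 3×(its alphabet position, a=1..z=26) + 8.
Applying it to print: p=16→56, r=18→62, i=9→35, n=14→50, t=20→68.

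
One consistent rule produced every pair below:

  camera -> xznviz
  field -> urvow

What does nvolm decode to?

melon

Each pair mirrors across the alphabet (c↔x, a↔z, m↔n): positions sum to 25. This is the alphabet-reversal cipher (Atbash): a becomes z, b becomes y, etc.
Decoding nvolm: n↔m, v↔e, o↔l, l↔o, m↔n.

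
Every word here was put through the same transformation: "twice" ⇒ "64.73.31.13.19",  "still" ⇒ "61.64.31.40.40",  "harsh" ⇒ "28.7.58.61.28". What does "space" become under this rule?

With a=1..z=26, the number is 3·pos + 4.
For space: s=19→61, p=16→52, a=1→7, c=3→13, e=5→19.

61.52.7.13.19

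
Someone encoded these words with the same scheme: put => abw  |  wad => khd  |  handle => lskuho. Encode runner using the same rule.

The output letters match the input read backwards, each shifted +7: put reversed is tup. The word is reversed, then every letter is shifted forward by 7.
For runner: reverse → rennur; then shift: r+7=y, e+7=l, n+7=u, n+7=u, u+7=b, r+7=y.

yluuby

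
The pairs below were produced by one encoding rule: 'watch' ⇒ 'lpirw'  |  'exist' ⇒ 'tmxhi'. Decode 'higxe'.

strip

Compare letters: w→l is +15, a→p is +15, t→i is +15 — a constant shift. Every letter moves 15 places later in the alphabet, wrapping around z→a.
Reversing it on higxe: h−15=s, i−15=t, g−15=r, x−15=i, e−15=p.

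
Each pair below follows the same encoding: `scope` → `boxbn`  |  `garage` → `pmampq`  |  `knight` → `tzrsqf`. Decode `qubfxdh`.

Shifts by position in scope: pos 0: s→b (+9), pos 1: c→o (+12), pos 2: o→x (+9), pos 3: p→b (+12) — repeating every 2. A repeating key of period 2 is used — shifts +9, +12 over and over.
Reversing it on qubfxdh: q−9=h, u−12=i, b−9=s, f−12=t, x−9=o, d−12=r, h−9=y.

history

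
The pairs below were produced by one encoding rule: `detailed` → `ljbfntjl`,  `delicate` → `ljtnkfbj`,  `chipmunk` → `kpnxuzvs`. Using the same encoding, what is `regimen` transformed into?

zjonujv

The shift depends on letter class: consonant d→l is +8, but vowel e→j is +5. Vowels shift forward by 5 and consonants shift forward by 8.
Applying it to regimen: r(cons)+8=z, e(vowel)+5=j, g(cons)+8=o, i(vowel)+5=n, m(cons)+8=u, e(vowel)+5=j, n(cons)+8=v.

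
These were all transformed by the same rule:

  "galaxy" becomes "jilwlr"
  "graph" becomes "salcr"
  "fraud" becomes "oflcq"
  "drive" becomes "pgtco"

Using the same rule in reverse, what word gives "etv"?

The output letters match the input read backwards, each shifted +11: galaxy reversed is yxalag. Two steps: reverse the string, then apply a Caesar shift of +11.
Reversing it on etv: shift back: e−11=t, t−11=i, v−11=k → tik; then reverse → kit.

kit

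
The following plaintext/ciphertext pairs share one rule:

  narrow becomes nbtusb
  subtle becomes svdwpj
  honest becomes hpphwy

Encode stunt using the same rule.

In narrow: n→n is +0, a→b is +1, r→t is +2, r→u is +3 — the shift increases by 1 each position. Letter i (0-indexed) is shifted by i+0, so successive shifts are 0, 1, 2, ….
Applying it to stunt: s+0=s, t+1=u, u+2=w, n+3=q, t+4=x.

suwqx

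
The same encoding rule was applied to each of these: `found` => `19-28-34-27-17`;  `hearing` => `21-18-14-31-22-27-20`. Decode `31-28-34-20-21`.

rough

f is letter #6 and maps to 19: an offset of 13. The number is (letter's place in the alphabet, a=1) + 13.
Undoing it on 31-28-34-20-21: 31→(31−13)÷1=18=r, 28→(28−13)÷1=15=o, 34→(34−13)÷1=21=u, 20→(20−13)÷1=7=g, 21→(21−13)÷1=8=h.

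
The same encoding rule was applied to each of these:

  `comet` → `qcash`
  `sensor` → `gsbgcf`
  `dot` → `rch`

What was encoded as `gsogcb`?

Compare letters: c→q is +14, o→c is +14, m→a is +14 — a constant shift. Each letter is shifted forward by 14 in the alphabet (a Caesar shift of +14).
Undoing it on gsogcb: g−14=s, s−14=e, o−14=a, g−14=s, c−14=o, b−14=n.

season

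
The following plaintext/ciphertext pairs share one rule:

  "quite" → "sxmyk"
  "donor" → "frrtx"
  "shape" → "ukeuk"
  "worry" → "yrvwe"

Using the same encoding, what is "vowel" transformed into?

In quite: q→s is +2, u→x is +3, i→m is +4, t→y is +5 — the shift increases by 1 each position. Each letter shifts forward by (position + 2), i.e. 2, 3, 4, … — the shift grows by one for each successive letter.
For vowel: v+2=x, o+3=r, w+4=a, e+5=j, l+6=r.

xrajr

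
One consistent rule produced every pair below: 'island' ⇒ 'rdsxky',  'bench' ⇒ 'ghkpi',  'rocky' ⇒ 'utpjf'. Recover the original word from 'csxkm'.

i(8)→r(17) and s(18)→d(3) fit y≡9x+23 (mod 26); the inverse of 9 mod 26 is 3. Each letter's alphabet position (a=0..z=25) is mapped through 9·x+23 mod 26 — an affine cipher.
Reversing it on csxkm: c(2)→3·(2−23)≡15=p; s(18)→3·(18−23)≡11=l; x(23)→3·(23−23)≡0=a; k(10)→3·(10−23)≡13=n; m(12)→3·(12−23)≡19=t (all mod 26).

plant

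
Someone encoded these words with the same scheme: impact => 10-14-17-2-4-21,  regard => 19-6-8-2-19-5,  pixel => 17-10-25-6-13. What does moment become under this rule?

Letters become their 1-based position plus 1 (so a→2, b→3, …).
On moment: m=13→14, o=15→16, m=13→14, e=5→6, n=14→15, t=20→21.

14-16-14-6-15-21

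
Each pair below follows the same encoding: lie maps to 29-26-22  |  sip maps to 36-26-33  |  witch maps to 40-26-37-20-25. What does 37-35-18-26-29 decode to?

l is letter #12 and maps to 29: an offset of 17. The number is (letter's place in the alphabet, a=1) + 17.
Reversing it on 37-35-18-26-29: 37→(37−17)÷1=20=t, 35→(35−17)÷1=18=r, 18→(18−17)÷1=1=a, 26→(26−17)÷1=9=i, 29→(29−17)÷1=12=l.

trail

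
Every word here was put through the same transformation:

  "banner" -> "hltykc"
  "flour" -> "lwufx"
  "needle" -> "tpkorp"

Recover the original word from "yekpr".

Shifts by position in banner: pos 0: b→h (+6), pos 1: a→l (+11), pos 2: n→t (+6), pos 3: n→y (+11) — repeating every 2. The shifts repeat in a cycle of length 2: positions 0,1,… shift by +6, +11, then the pattern repeats.
Reversing it on yekpr: y−6=s, e−11=t, k−6=e, p−11=e, r−6=l.

steel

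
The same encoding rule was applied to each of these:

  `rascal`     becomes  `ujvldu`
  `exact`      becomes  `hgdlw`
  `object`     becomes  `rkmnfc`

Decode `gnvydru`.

Shifts by position in rascal: pos 0: r→u (+3), pos 1: a→j (+9), pos 2: s→v (+3), pos 3: c→l (+9) — repeating every 2. The shifts repeat in a cycle of length 2: positions 0,1,… shift by +3, +9, then the pattern repeats.
Decoding gnvydru: g−3=d, n−9=e, v−3=s, y−9=p, d−3=a, r−9=i, u−3=r.

despair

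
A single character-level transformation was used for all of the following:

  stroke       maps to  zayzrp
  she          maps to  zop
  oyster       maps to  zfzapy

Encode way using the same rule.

dlf

The shift depends on letter class: consonant s→z is +7, but vowel o→z is +11. The rule splits by letter class: vowels +11, consonants +7.
On way: w(cons)+7=d, a(vowel)+11=l, y(cons)+7=f.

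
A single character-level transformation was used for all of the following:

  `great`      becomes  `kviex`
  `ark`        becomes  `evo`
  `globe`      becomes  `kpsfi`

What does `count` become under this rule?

gsyrx

Compare letters: g→k is +4, r→v is +4, e→i is +4 — a constant shift. Every letter moves 4 places later in the alphabet, wrapping around z→a.
On count: c+4=g, o+4=s, u+4=y, n+4=r, t+4=x.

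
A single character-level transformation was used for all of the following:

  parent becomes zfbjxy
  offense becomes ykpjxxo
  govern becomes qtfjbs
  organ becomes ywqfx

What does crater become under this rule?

Shifts by position in parent: pos 0: p→z (+10), pos 1: a→f (+5), pos 2: r→b (+10), pos 3: e→j (+5) — repeating every 2. The shifts repeat in a cycle of length 2: positions 0,1,… shift by +10, +5, then the pattern repeats.
On crater: c+10=m, r+5=w, a+10=k, t+5=y, e+10=o, r+5=w.

mwkyow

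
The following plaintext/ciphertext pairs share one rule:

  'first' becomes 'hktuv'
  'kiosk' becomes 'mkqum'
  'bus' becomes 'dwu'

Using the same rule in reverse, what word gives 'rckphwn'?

painful

Compare letters: f→h is +2, i→k is +2, r→t is +2 — a constant shift. Every letter moves 2 places later in the alphabet, wrapping around z→a.
Decoding rckphwn: r−2=p, c−2=a, k−2=i, p−2=n, h−2=f, w−2=u, n−2=l.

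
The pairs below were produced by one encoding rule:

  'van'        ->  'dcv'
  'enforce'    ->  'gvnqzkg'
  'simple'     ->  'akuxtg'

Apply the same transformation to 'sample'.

The shift depends on letter class: consonant v→d is +8, but vowel a→c is +2. Two shifts are in play — +2 for a/e/i/o/u, +8 for every other letter.
For sample: s(cons)+8=a, a(vowel)+2=c, m(cons)+8=u, p(cons)+8=x, l(cons)+8=t, e(vowel)+2=g.

acuxtg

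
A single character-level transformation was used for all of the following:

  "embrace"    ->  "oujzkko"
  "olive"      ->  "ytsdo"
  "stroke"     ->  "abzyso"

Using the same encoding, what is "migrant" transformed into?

usozkvb

The shift depends on letter class: consonant m→u is +8, but vowel e→o is +10. The rule splits by letter class: vowels +10, consonants +8.
Applying it to migrant: m(cons)+8=u, i(vowel)+10=s, g(cons)+8=o, r(cons)+8=z, a(vowel)+10=k, n(cons)+8=v, t(cons)+8=b.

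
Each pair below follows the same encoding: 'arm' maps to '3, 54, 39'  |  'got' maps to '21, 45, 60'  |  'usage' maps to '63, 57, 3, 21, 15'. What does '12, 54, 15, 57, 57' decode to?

The formula is n = 3×(alphabet index, a=1).
Reversing it on 12, 54, 15, 57, 57: 12→(12−0)÷3=4=d, 54→(54−0)÷3=18=r, 15→(15−0)÷3=5=e, 57→(57−0)÷3=19=s, 57→(57−0)÷3=19=s.

dress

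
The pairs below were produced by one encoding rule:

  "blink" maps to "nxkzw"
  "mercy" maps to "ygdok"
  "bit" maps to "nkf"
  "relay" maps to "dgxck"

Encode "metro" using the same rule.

ygfdq

The shift depends on letter class: consonant b→n is +12, but vowel i→k is +2. The rule splits by letter class: vowels +2, consonants +12.
On metro: m(cons)+12=y, e(vowel)+2=g, t(cons)+12=f, r(cons)+12=d, o(vowel)+2=q.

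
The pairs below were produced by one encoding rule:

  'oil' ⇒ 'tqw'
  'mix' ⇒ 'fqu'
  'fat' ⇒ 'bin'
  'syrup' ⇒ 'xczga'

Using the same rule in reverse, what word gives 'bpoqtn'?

The output letters match the input read backwards, each shifted +8: oil reversed is lio. Read the word backwards and shift each letter +8.
Undoing it on bpoqtn: shift back: b−8=t, p−8=h, o−8=g, q−8=i, t−8=l, n−8=f → thgilf; then reverse → flight.

flight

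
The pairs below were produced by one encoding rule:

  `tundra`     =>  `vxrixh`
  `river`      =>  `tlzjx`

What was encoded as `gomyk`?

elite

The shift increases by 1 at each position, starting from +2: 2, 3, 4, ….
Reversing it on gomyk: g−2=e, o−3=l, m−4=i, y−5=t, k−6=e.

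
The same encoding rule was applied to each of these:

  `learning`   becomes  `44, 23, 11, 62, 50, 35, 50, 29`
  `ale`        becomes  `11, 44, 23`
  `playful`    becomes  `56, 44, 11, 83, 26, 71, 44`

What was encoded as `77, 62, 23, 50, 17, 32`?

l(#12)→44 and e(#5)→23: differences scale by 3, so n = 3·pos + 8. Each letter becomes 3×(its alphabet position, a=1..z=26) + 8.
Decoding 77, 62, 23, 50, 17, 32: 77→(77−8)÷3=23=w, 62→(62−8)÷3=18=r, 23→(23−8)÷3=5=e, 50→(50−8)÷3=14=n, 17→(17−8)÷3=3=c, 32→(32−8)÷3=8=h.

wrench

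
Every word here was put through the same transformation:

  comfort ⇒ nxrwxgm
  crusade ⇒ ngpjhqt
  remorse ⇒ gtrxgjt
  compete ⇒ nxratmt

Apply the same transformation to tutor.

c(2)→n(13) and o(14)→x(23) fit y≡3x+7 (mod 26); the inverse of 3 mod 26 is 9. Each letter's alphabet position (a=0..z=25) is mapped through 3·x+7 mod 26 — an affine cipher.
For tutor: t(19)→3·19+7≡12=m; u(20)→3·20+7≡15=p; t(19)→3·19+7≡12=m; o(14)→3·14+7≡23=x; r(17)→3·17+7≡6=g (all mod 26).

mpmxg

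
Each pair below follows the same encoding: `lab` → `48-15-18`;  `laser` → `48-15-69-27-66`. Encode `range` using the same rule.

l(#12)→48 and a(#1)→15: differences scale by 3, so n = 3·pos + 12. Each letter becomes 3×(its alphabet position, a=1..z=26) + 12.
Applying it to range: r=18→66, a=1→15, n=14→54, g=7→33, e=5→27.

66-15-54-33-27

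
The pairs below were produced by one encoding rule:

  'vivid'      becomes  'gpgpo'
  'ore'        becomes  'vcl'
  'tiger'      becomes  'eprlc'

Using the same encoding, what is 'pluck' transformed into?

awbnv

The shift depends on letter class: consonant v→g is +11, but vowel i→p is +7. Two shifts are in play — +7 for a/e/i/o/u, +11 for every other letter.
For pluck: p(cons)+11=a, l(cons)+11=w, u(vowel)+7=b, c(cons)+11=n, k(cons)+11=v.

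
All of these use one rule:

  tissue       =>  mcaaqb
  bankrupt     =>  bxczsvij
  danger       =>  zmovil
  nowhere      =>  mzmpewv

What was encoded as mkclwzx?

produce

The output letters match the input read backwards, each shifted +8: tissue reversed is eussit. Read the word backwards and shift each letter +8.
Undoing it on mkclwzx: shift back: m−8=e, k−8=c, c−8=u, l−8=d, w−8=o, z−8=r, x−8=p → ecudorp; then reverse → produce.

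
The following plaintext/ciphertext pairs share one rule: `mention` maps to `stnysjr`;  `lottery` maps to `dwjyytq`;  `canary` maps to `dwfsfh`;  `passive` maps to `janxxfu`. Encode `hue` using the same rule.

The output letters match the input read backwards, each shifted +5: mention reversed is noitnem. The word is reversed, then every letter is shifted forward by 5.
Applying it to hue: reverse → euh; then shift: e+5=j, u+5=z, h+5=m.

jzm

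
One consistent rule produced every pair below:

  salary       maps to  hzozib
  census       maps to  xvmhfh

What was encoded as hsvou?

shelf

Each pair mirrors across the alphabet (s↔h, a↔z, l↔o): positions sum to 25. Each letter is replaced by its mirror in the alphabet: a↔z, b↔y, c↔x, and so on (the Atbash cipher).
Undoing it on hsvou: h↔s, s↔h, v↔e, o↔l, u↔f.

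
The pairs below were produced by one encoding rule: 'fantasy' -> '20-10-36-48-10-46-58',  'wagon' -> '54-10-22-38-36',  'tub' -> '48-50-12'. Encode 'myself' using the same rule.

f(#6)→20 and a(#1)→10: differences scale by 2, so n = 2·pos + 8. Each letter becomes 2×(its alphabet position, a=1..z=26) + 8.
On myself: m=13→34, y=25→58, s=19→46, e=5→18, l=12→32, f=6→20.

34-58-46-18-32-20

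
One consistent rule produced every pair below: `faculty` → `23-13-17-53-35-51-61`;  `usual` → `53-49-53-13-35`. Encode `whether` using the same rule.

57-27-21-51-27-21-47

The formula is n = 2×(alphabet index, a=1) + 11.
For whether: w=23→57, h=8→27, e=5→21, t=20→51, h=8→27, e=5→21, r=18→47.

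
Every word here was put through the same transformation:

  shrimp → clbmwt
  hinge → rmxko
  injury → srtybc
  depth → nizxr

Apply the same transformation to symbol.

Shifts by position in shrimp: pos 0: s→c (+10), pos 1: h→l (+4), pos 2: r→b (+10), pos 3: i→m (+4) — repeating every 2. The shifts repeat in a cycle of length 2: positions 0,1,… shift by +10, +4, then the pattern repeats.
For symbol: s+10=c, y+4=c, m+10=w, b+4=f, o+10=y, l+4=p.

ccwfyp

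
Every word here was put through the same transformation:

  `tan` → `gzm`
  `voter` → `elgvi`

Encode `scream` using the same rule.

Each pair mirrors across the alphabet (t↔g, a↔z, n↔m): positions sum to 25. Letters are reflected about the middle of the alphabet (position → 25−position): Atbash.
Applying it to scream: s↔h, c↔x, r↔i, e↔v, a↔z, m↔n.

hxivzn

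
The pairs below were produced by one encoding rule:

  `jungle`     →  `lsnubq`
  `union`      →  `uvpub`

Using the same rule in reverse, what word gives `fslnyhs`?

largely

The output letters match the input read backwards, each shifted +7: jungle reversed is elgnuj. The word is reversed, then every letter is shifted forward by 7.
Decoding fslnyhs: shift back: f−7=y, s−7=l, l−7=e, n−7=g, y−7=r, h−7=a, s−7=l → ylegral; then reverse → largely.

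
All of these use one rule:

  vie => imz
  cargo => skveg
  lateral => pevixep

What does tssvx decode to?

The output letters match the input read backwards, each shifted +4: vie reversed is eiv. Two steps: reverse the string, then apply a Caesar shift of +4.
Reversing it on tssvx: shift back: t−4=p, s−4=o, s−4=o, v−4=r, x−4=t → poort; then reverse → troop.

troop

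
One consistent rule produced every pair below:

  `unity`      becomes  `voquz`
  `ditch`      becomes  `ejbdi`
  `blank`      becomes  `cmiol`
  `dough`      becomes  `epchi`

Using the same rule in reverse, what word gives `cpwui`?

Shifts by position in unity: pos 0: u→v (+1), pos 1: n→o (+1), pos 2: i→q (+8), pos 3: t→u (+1), pos 4: y→z (+1) — repeating every 3. The shifts repeat in a cycle of length 3: positions 0,1,… shift by +1, +1, +8, then the pattern repeats.
Undoing it on cpwui: c−1=b, p−1=o, w−8=o, u−1=t, i−1=h.

booth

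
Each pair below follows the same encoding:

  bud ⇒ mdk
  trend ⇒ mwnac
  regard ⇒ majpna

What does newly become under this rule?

The output letters match the input read backwards, each shifted +9: bud reversed is dub. Two steps: reverse the string, then apply a Caesar shift of +9.
For newly: reverse → ylwen; then shift: y+9=h, l+9=u, w+9=f, e+9=n, n+9=w.

hufnw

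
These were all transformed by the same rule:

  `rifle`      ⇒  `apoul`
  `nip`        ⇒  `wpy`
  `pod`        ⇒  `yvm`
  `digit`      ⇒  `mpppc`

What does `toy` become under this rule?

cvh

The shift depends on letter class: consonant r→a is +9, but vowel i→p is +7. Vowels shift forward by 7 and consonants shift forward by 9.
On toy: t(cons)+9=c, o(vowel)+7=v, y(cons)+9=h.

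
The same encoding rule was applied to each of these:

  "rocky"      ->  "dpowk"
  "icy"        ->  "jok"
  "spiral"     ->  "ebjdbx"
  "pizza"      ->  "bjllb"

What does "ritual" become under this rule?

The shift depends on letter class: consonant r→d is +12, but vowel o→p is +1. Vowels shift forward by 1 and consonants shift forward by 12.
Applying it to ritual: r(cons)+12=d, i(vowel)+1=j, t(cons)+12=f, u(vowel)+1=v, a(vowel)+1=b, l(cons)+12=x.

djfvbx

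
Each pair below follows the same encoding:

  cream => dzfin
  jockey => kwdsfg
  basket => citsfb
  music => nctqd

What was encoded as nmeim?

medal

A repeating key of period 2 is used — shifts +1, +8 over and over.
Reversing it on nmeim: n−1=m, m−8=e, e−1=d, i−8=a, m−1=l.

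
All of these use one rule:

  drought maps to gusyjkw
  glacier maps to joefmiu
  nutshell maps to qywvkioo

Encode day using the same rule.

The shift depends on letter class: consonant d→g is +3, but vowel o→s is +4. Vowels shift forward by 4 and consonants shift forward by 3.
On day: d(cons)+3=g, a(vowel)+4=e, y(cons)+3=b.

geb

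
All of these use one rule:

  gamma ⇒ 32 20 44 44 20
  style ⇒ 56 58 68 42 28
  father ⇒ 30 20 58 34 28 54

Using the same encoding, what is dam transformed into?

26 20 44

g(#7)→32 and a(#1)→20: differences scale by 2, so n = 2·pos + 18. With a=1..z=26, the number is 2·pos + 18.
Applying it to dam: d=4→26, a=1→20, m=13→44.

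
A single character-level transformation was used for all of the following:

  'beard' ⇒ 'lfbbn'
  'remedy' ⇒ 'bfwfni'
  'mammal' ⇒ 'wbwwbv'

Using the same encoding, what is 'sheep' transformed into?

Two shifts are in play — +1 for a/e/i/o/u, +10 for every other letter.
For sheep: s(cons)+10=c, h(cons)+10=r, e(vowel)+1=f, e(vowel)+1=f, p(cons)+10=z.

crffz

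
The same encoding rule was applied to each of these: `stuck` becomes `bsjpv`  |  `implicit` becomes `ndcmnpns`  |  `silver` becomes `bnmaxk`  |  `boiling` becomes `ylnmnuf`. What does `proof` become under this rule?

ckllo

s(18)→b(1) and t(19)→s(18) fit y≡17x+7 (mod 26); the inverse of 17 mod 26 is 23. This is an affine cipher: with a=0,…,z=25, each position x becomes (17x+7) mod 26.
Applying it to proof: p(15)→17·15+7≡2=c; r(17)→17·17+7≡10=k; o(14)→17·14+7≡11=l; o(14)→17·14+7≡11=l; f(5)→17·5+7≡14=o (all mod 26).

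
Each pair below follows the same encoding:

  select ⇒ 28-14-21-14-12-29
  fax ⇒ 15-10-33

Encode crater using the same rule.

Each letter is replaced by its alphabet position (a=1..z=26) + 9.
For crater: c=3→12, r=18→27, a=1→10, t=20→29, e=5→14, r=18→27.

12-27-10-29-14-27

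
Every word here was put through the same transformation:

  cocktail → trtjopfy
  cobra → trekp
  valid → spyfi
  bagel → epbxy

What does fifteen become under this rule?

This is an affine cipher: with a=0,…,z=25, each position x becomes (15x+15) mod 26.
For fifteen: f(5)→15·5+15≡12=m; i(8)→15·8+15≡5=f; f(5)→15·5+15≡12=m; t(19)→15·19+15≡14=o; e(4)→15·4+15≡23=x; e(4)→15·4+15≡23=x; n(13)→15·13+15≡2=c (all mod 26).

mfmoxxc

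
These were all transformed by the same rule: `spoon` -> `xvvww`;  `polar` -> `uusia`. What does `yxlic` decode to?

treat

In spoon: s→x is +5, p→v is +6, o→v is +7, o→w is +8 — the shift increases by 1 each position. The shift increases by 1 at each position, starting from +5: 5, 6, 7, ….
Undoing it on yxlic: y−5=t, x−6=r, l−7=e, i−8=a, c−9=t.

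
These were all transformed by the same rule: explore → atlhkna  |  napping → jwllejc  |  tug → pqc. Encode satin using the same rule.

This is a Caesar cipher with shift 22.
Applying it to satin: s+22=o, a+22=w, t+22=p, i+22=e, n+22=j.

owpej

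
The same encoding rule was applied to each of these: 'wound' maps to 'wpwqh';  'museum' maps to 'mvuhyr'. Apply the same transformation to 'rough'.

rpwjl

In wound: w→w is +0, o→p is +1, u→w is +2, n→q is +3 — the shift increases by 1 each position. Each letter shifts forward by its position index (0, 1, 2, …) — the shift grows by one for each successive letter.
For rough: r+0=r, o+1=p, u+2=w, g+3=j, h+4=l.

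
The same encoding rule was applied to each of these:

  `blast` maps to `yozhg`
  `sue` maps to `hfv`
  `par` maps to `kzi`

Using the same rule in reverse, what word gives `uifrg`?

Each pair mirrors across the alphabet (b↔y, l↔o, a↔z): positions sum to 25. Each letter is replaced by its mirror in the alphabet: a↔z, b↔y, c↔x, and so on (the Atbash cipher).
Reversing it on uifrg: u↔f, i↔r, f↔u, r↔i, g↔t.

fruit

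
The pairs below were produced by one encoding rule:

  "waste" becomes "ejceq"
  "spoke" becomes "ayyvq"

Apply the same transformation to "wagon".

In waste: w→e is +8, a→j is +9, s→c is +10, t→e is +11 — the shift increases by 1 each position. The shift increases by 1 at each position, starting from +8: 8, 9, 10, ….
Applying it to wagon: w+8=e, a+9=j, g+10=q, o+11=z, n+12=z.

ejqzz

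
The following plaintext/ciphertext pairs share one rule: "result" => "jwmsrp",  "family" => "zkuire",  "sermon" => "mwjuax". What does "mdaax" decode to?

r(17)→j(9) and e(4)→w(22) fit y≡3x+10 (mod 26); the inverse of 3 mod 26 is 9. Each letter's alphabet position (a=0..z=25) is mapped through 3·x+10 mod 26 — an affine cipher.
Undoing it on mdaax: m(12)→9·(12−10)≡18=s; d(3)→9·(3−10)≡15=p; a(0)→9·(0−10)≡14=o; a(0)→9·(0−10)≡14=o; x(23)→9·(23−10)≡13=n (all mod 26).

spoon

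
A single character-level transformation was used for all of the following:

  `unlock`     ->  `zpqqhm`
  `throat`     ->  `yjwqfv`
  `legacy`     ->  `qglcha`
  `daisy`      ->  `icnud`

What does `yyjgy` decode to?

tweet

Shifts by position in unlock: pos 0: u→z (+5), pos 1: n→p (+2), pos 2: l→q (+5), pos 3: o→q (+2) — repeating every 2. The shifts repeat in a cycle of length 2: positions 0,1,… shift by +5, +2, then the pattern repeats.
Decoding yyjgy: y−5=t, y−2=w, j−5=e, g−2=e, y−5=t.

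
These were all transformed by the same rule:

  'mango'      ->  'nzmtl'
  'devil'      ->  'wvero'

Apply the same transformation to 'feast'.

uvzhg

Each pair mirrors across the alphabet (m↔n, a↔z, n↔m): positions sum to 25. This is the alphabet-reversal cipher (Atbash): a becomes z, b becomes y, etc.
For feast: f↔u, e↔v, a↔z, s↔h, t↔g.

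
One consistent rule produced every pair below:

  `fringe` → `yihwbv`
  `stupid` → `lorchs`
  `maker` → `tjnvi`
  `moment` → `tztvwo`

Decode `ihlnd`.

risky

f(5)→y(24) and r(17)→i(8) fit y≡3x+9 (mod 26); the inverse of 3 mod 26 is 9. This is an affine cipher: with a=0,…,z=25, each position x becomes (3x+9) mod 26.
Undoing it on ihlnd: i(8)→9·(8−9)≡17=r; h(7)→9·(7−9)≡8=i; l(11)→9·(11−9)≡18=s; n(13)→9·(13−9)≡10=k; d(3)→9·(3−9)≡24=y (all mod 26).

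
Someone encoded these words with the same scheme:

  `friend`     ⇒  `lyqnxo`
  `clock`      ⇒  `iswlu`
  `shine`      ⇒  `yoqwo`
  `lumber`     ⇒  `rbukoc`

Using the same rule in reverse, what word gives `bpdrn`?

vivid

In friend: f→l is +6, r→y is +7, i→q is +8, e→n is +9 — the shift increases by 1 each position. Letter i (0-indexed) is shifted by i+6, so successive shifts are 6, 7, 8, ….
Decoding bpdrn: b−6=v, p−7=i, d−8=v, r−9=i, n−10=d.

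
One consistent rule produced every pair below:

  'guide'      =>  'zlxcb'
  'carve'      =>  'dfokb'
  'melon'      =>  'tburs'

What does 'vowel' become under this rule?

Each letter's alphabet position (a=0..z=25) is mapped through 25·x+5 mod 26 — an affine cipher.
On vowel: v(21)→25·21+5≡10=k; o(14)→25·14+5≡17=r; w(22)→25·22+5≡9=j; e(4)→25·4+5≡1=b; l(11)→25·11+5≡20=u (all mod 26).

krjbu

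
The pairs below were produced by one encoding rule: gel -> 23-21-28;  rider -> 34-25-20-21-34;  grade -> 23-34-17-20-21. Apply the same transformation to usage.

37-35-17-23-21

g is letter #7 and maps to 23: an offset of 16. Letters become their 1-based position plus 16 (so a→17, b→18, …).
For usage: u=21→37, s=19→35, a=1→17, g=7→23, e=5→21.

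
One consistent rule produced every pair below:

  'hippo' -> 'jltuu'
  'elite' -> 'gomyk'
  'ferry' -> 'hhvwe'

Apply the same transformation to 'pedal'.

rhhfr

Letter i (0-indexed) is shifted by i+2, so successive shifts are 2, 3, 4, ….
For pedal: p+2=r, e+3=h, d+4=h, a+5=f, l+6=r.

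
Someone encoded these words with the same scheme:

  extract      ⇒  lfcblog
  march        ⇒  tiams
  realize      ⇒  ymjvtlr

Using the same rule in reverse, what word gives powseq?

The shift increases by 1 at each position, starting from +7: 7, 8, 9, ….
Decoding powseq: p−7=i, o−8=g, w−9=n, s−10=i, e−11=t, q−12=e.

ignite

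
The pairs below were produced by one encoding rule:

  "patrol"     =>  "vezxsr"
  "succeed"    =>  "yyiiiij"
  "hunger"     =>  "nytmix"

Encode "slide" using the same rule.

yrmji

The shift depends on letter class: consonant p→v is +6, but vowel a→e is +4. Two shifts are in play — +4 for a/e/i/o/u, +6 for every other letter.
For slide: s(cons)+6=y, l(cons)+6=r, i(vowel)+4=m, d(cons)+6=j, e(vowel)+4=i.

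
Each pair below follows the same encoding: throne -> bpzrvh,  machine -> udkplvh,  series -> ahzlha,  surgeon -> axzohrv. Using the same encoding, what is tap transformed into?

The rule splits by letter class: vowels +3, consonants +8.
For tap: t(cons)+8=b, a(vowel)+3=d, p(cons)+8=x.

bdx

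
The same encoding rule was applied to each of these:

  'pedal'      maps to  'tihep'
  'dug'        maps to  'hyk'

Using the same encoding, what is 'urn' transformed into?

yvr

Compare letters: p→t is +4, e→i is +4, d→h is +4 — a constant shift. This is a Caesar cipher with shift 4.
Applying it to urn: u+4=y, r+4=v, n+4=r.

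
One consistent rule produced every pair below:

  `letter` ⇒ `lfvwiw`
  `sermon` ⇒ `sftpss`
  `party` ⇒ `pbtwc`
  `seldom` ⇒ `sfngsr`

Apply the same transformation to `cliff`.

cmkij

In letter: l→l is +0, e→f is +1, t→v is +2, t→w is +3 — the shift increases by 1 each position. Each letter shifts forward by its position index (0, 1, 2, …) — the shift grows by one for each successive letter.
For cliff: c+0=c, l+1=m, i+2=k, f+3=i, f+4=j.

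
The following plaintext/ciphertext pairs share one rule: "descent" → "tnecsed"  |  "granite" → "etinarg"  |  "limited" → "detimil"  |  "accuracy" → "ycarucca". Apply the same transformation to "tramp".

pmart

The output letters match the input read backwards: descent reversed is tnecsed. The word is simply reversed.
Applying it to tramp: reverse → pmart.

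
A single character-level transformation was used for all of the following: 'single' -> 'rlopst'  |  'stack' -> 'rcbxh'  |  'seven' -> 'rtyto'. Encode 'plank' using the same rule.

ksboh

s(18)→r(17) and i(8)→l(11) fit y≡11x+1 (mod 26); the inverse of 11 mod 26 is 19. Each letter's alphabet position (a=0..z=25) is mapped through 11·x+1 mod 26 — an affine cipher.
For plank: p(15)→11·15+1≡10=k; l(11)→11·11+1≡18=s; a(0)→11·0+1≡1=b; n(13)→11·13+1≡14=o; k(10)→11·10+1≡7=h (all mod 26).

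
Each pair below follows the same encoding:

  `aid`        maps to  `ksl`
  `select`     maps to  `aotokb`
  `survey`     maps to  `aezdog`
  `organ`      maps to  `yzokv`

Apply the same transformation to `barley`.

jkztog

The shift depends on letter class: consonant d→l is +8, but vowel a→k is +10. Vowels shift forward by 10 and consonants shift forward by 8.
For barley: b(cons)+8=j, a(vowel)+10=k, r(cons)+8=z, l(cons)+8=t, e(vowel)+10=o, y(cons)+8=g.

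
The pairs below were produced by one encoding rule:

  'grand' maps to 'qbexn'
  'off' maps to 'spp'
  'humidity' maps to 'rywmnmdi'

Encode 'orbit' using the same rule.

The rule splits by letter class: vowels +4, consonants +10.
On orbit: o(vowel)+4=s, r(cons)+10=b, b(cons)+10=l, i(vowel)+4=m, t(cons)+10=d.

sblmd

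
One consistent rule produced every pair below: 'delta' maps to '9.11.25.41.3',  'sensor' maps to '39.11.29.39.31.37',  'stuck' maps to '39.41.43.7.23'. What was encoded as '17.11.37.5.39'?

d(#4)→9 and e(#5)→11: differences scale by 2, so n = 2·pos + 1. Each letter becomes 2×(its alphabet position, a=1..z=26) + 1.
Undoing it on 17.11.37.5.39: 17→(17−1)÷2=8=h, 11→(11−1)÷2=5=e, 37→(37−1)÷2=18=r, 5→(5−1)÷2=2=b, 39→(39−1)÷2=19=s.

herbs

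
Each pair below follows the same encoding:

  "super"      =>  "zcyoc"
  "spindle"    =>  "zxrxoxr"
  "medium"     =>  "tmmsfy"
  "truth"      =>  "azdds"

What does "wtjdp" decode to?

In super: s→z is +7, u→c is +8, p→y is +9, e→o is +10 — the shift increases by 1 each position. Each letter shifts forward by (position + 7), i.e. 7, 8, 9, … — the shift grows by one for each successive letter.
Decoding wtjdp: w−7=p, t−8=l, j−9=a, d−10=t, p−11=e.

plate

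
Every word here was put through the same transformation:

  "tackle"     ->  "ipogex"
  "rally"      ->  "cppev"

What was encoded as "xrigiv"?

The output letters match the input read backwards, each shifted +4: tackle reversed is elkcat. Two steps: reverse the string, then apply a Caesar shift of +4.
Decoding xrigiv: shift back: x−4=t, r−4=n, i−4=e, g−4=c, i−4=e, v−4=r → tnecer; then reverse → recent.

recent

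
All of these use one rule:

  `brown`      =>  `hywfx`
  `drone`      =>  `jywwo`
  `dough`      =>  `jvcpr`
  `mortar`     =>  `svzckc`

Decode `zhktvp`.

tackle

In brown: b→h is +6, r→y is +7, o→w is +8, w→f is +9 — the shift increases by 1 each position. Each letter shifts forward by (position + 6), i.e. 6, 7, 8, … — the shift grows by one for each successive letter.
Undoing it on zhktvp: z−6=t, h−7=a, k−8=c, t−9=k, v−10=l, p−11=e.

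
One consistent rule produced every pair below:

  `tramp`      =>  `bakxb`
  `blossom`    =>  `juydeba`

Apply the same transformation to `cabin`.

kjltz

Each letter shifts forward by (position + 8), i.e. 8, 9, 10, … — the shift grows by one for each successive letter.
On cabin: c+8=k, a+9=j, b+10=l, i+11=t, n+12=z.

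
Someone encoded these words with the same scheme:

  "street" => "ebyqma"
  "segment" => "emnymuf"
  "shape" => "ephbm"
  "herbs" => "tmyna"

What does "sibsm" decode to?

It's a Vigenère-style cipher with numeric key [12,8,7]: position i shifts by key[i mod 3].
Undoing it on sibsm: s−12=g, i−8=a, b−7=u, s−12=g, m−8=e.

gauge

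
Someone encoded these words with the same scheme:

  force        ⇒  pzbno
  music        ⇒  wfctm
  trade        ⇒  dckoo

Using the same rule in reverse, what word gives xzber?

It's a Vigenère-style cipher with numeric key [10,11]: position i shifts by key[i mod 2].
Decoding xzber: x−10=n, z−11=o, b−10=r, e−11=t, r−10=h.

north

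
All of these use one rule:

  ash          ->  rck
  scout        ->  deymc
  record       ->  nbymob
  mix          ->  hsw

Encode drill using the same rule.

Read the word backwards and shift each letter +10.
On drill: reverse → llird; then shift: l+10=v, l+10=v, i+10=s, r+10=b, d+10=n.

vvsbn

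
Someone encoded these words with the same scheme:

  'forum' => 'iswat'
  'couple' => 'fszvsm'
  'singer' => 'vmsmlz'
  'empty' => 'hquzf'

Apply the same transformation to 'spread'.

In forum: f→i is +3, o→s is +4, r→w is +5, u→a is +6 — the shift increases by 1 each position. The shift increases by 1 at each position, starting from +3: 3, 4, 5, ….
Applying it to spread: s+3=v, p+4=t, r+5=w, e+6=k, a+7=h, d+8=l.

vtwkhl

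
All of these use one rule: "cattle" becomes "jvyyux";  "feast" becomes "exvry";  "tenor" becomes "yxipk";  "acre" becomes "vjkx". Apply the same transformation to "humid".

Each letter's alphabet position (a=0..z=25) is mapped through 7·x+21 mod 26 — an affine cipher.
For humid: h(7)→7·7+21≡18=s; u(20)→7·20+21≡5=f; m(12)→7·12+21≡1=b; i(8)→7·8+21≡25=z; d(3)→7·3+21≡16=q (all mod 26).

sfbzq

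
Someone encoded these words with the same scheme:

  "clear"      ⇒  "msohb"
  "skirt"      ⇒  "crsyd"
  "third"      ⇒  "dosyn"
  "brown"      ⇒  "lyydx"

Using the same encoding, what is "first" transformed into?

ppbzd

It's a Vigenère-style cipher with numeric key [10,7]: position i shifts by key[i mod 2].
For first: f+10=p, i+7=p, r+10=b, s+7=z, t+10=d.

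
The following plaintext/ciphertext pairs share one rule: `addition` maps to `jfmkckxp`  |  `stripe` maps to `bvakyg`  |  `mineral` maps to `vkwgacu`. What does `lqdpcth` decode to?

Shifts by position in addition: pos 0: a→j (+9), pos 1: d→f (+2), pos 2: d→m (+9), pos 3: i→k (+2) — repeating every 2. The shifts repeat in a cycle of length 2: positions 0,1,… shift by +9, +2, then the pattern repeats.
Decoding lqdpcth: l−9=c, q−2=o, d−9=u, p−2=n, c−9=t, t−2=r, h−9=y.

country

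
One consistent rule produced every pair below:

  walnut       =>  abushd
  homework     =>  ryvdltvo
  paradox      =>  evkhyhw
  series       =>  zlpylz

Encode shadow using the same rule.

The word is reversed, then every letter is shifted forward by 7.
Applying it to shadow: reverse → wodahs; then shift: w+7=d, o+7=v, d+7=k, a+7=h, h+7=o, s+7=z.

dvkhoz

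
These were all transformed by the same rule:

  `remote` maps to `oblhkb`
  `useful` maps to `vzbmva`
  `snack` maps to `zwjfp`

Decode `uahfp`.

block

r(17)→o(14) and e(4)→b(1) fit y≡11x+9 (mod 26); the inverse of 11 mod 26 is 19. Treating letters as 0–25, the rule is x ↦ 11x + 9 (mod 26).
Reversing it on uahfp: u(20)→19·(20−9)≡1=b; a(0)→19·(0−9)≡11=l; h(7)→19·(7−9)≡14=o; f(5)→19·(5−9)≡2=c; p(15)→19·(15−9)≡10=k (all mod 26).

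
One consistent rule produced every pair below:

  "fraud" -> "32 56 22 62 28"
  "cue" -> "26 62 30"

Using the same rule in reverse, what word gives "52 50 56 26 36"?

With a=1..z=26, the number is 2·pos + 20.
Decoding 52 50 56 26 36: 52→(52−20)÷2=16=p, 50→(50−20)÷2=15=o, 56→(56−20)÷2=18=r, 26→(26−20)÷2=3=c, 36→(36−20)÷2=8=h.

porch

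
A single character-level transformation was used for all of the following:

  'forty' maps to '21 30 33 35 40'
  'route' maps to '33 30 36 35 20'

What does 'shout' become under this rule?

f is letter #6 and maps to 21: an offset of 15. The number is (letter's place in the alphabet, a=1) + 15.
Applying it to shout: s=19→34, h=8→23, o=15→30, u=21→36, t=20→35.

34 23 30 36 35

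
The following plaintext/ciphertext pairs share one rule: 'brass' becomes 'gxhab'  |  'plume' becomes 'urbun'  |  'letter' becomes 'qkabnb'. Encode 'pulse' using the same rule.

uasan

In brass: b→g is +5, r→x is +6, a→h is +7, s→a is +8 — the shift increases by 1 each position. Letter i (0-indexed) is shifted by i+5, so successive shifts are 5, 6, 7, ….
On pulse: p+5=u, u+6=a, l+7=s, s+8=a, e+9=n.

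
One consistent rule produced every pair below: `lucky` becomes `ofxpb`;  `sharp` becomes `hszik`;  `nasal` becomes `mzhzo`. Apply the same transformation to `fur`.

ufi

Each pair mirrors across the alphabet (l↔o, u↔f, c↔x): positions sum to 25. This is the alphabet-reversal cipher (Atbash): a becomes z, b becomes y, etc.
On fur: f↔u, u↔f, r↔i.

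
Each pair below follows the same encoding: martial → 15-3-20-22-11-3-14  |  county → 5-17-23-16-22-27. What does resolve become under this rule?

20-7-21-17-14-24-7

m is letter #13 and maps to 15: an offset of 2. Each letter is replaced by its alphabet position (a=1..z=26) + 2.
On resolve: r=18→20, e=5→7, s=19→21, o=15→17, l=12→14, v=22→24, e=5→7.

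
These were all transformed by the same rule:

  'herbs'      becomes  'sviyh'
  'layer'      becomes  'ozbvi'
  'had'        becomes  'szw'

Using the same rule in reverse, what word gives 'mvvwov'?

needle

Each pair mirrors across the alphabet (h↔s, e↔v, r↔i): positions sum to 25. Letters are reflected about the middle of the alphabet (position → 25−position): Atbash.
Decoding mvvwov: m↔n, v↔e, v↔e, w↔d, o↔l, v↔e.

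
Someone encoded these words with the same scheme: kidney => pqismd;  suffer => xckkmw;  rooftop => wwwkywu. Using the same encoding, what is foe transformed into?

kwm

Two shifts are in play — +8 for a/e/i/o/u, +5 for every other letter.
Applying it to foe: f(cons)+5=k, o(vowel)+8=w, e(vowel)+8=m.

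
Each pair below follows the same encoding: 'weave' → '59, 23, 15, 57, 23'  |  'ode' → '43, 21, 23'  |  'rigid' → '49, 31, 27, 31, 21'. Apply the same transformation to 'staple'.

51, 53, 15, 45, 37, 23

w(#23)→59 and e(#5)→23: differences scale by 2, so n = 2·pos + 13. The formula is n = 2×(alphabet index, a=1) + 13.
On staple: s=19→51, t=20→53, a=1→15, p=16→45, l=12→37, e=5→23.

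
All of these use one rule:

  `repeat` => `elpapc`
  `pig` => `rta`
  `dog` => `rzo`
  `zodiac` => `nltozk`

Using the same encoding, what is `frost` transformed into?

The output letters match the input read backwards, each shifted +11: repeat reversed is taeper. Read the word backwards and shift each letter +11.
For frost: reverse → tsorf; then shift: t+11=e, s+11=d, o+11=z, r+11=c, f+11=q.

edzcq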